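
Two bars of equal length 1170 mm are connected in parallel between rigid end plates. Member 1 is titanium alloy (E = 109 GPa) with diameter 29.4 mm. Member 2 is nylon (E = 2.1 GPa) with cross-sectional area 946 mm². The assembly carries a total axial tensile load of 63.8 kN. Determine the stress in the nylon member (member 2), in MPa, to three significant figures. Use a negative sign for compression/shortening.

1.76 MPa

A_1 = 678.9 mm².
Equal strain + equilibrium ⇒ each member carries load in proportion to AE: A₁E₁ = 74000000 N, A₂E₂ = 1987000 N, ΣAE = 75980000 N.
σ₂ = P·E₂/ΣAE = 63800·2100/75980000 = 1.763 MPa.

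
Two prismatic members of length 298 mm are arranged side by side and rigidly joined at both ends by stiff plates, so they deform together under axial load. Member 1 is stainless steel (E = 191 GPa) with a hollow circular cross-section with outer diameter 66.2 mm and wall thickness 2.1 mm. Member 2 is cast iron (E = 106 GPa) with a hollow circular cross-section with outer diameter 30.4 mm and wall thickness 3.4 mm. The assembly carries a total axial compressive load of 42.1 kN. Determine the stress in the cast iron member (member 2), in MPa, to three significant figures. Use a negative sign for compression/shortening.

-40.1 MPa

A_1 = 422.9 mm².
A_2 = 288.4 mm².
Equal strain + equilibrium ⇒ each member carries load in proportion to AE: A₁E₁ = 80770000 N, A₂E₂ = 30570000 N, ΣAE = 111300000 N.
σ₂ = P·E₂/ΣAE = -42100·106000/111300000 = -40.08 MPa.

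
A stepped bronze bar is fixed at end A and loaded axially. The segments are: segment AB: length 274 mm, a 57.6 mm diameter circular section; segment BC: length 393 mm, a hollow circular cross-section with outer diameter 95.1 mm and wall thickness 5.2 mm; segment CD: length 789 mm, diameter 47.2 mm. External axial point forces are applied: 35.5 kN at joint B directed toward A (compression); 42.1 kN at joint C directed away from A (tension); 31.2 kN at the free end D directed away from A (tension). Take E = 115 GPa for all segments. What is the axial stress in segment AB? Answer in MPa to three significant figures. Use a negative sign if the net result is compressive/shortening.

14.5 MPa

Internal axial forces (sectioning from the free end, tension +): N_CD = 31.2 kN, N_BC = 73.3 kN, N_AB = 37.8 kN.
A_AB = 2606 mm².
σ_AB = N_AB/A_AB = 37800/2606 = 14.51 MPa.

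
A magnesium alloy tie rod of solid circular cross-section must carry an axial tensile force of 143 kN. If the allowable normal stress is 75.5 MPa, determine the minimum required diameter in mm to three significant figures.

49.1 mm

Required area A ≥ P/σ_allow = 143000/75.5 = 1894 mm².
For a solid circular section, d ≥ √(4A/π) = 49.11 mm.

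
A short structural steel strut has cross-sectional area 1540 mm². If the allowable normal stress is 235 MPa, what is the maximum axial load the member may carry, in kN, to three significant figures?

362 kN

P_max = σ_allow · A = 235 · 1540 = 361900 N = 361.9 kN.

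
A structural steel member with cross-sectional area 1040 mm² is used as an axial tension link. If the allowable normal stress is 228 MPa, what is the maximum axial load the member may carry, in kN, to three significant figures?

237 kN

P_max = σ_allow · A = 228 · 1040 = 237100 N = 237.1 kN.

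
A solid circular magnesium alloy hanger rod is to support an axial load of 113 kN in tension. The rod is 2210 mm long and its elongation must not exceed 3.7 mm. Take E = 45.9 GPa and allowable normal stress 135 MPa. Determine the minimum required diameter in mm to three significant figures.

43.3 mm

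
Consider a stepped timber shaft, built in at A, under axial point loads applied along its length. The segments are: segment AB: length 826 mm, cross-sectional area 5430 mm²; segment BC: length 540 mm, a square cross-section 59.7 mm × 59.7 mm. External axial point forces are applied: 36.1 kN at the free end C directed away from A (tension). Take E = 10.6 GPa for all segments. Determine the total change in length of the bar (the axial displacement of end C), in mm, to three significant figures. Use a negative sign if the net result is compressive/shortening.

1.03 mm

Internal axial forces (sectioning from the free end, tension +): N_BC = 36.1 kN, N_AB = 36.1 kN.
A_BC = 3564 mm².
δ_AB = 36100·826/(5430·10600) = 0.5181 mm
δ_BC = 36100·540/(3564·10600) = 0.516 mm
δ = Σδ_i = 1.034 mm.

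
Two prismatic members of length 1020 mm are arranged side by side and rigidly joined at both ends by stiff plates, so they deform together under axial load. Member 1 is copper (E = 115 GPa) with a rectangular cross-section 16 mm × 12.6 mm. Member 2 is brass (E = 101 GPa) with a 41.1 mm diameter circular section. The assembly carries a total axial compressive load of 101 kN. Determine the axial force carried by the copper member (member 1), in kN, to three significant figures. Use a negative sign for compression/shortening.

-14.9 kN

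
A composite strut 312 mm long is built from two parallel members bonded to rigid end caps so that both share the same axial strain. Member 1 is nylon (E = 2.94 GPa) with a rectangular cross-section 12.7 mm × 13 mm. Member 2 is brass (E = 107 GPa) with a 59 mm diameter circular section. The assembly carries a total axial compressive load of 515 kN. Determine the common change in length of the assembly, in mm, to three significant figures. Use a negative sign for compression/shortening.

-0.548 mm

A_1 = 165.1 mm².
A_2 = 2734 mm².
Equal strain + equilibrium ⇒ each member carries load in proportion to AE: A₁E₁ = 485400 N, A₂E₂ = 292500000 N, ΣAE = 293000000 N.
δ = PL/ΣAE = -515000·312/293000000 = -0.5484 mm.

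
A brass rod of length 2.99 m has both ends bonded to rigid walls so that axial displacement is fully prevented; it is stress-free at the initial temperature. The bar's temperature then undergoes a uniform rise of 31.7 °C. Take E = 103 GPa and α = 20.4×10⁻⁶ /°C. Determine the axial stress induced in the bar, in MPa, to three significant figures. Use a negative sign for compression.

Free thermal expansion αLΔT = 20.4e-6 · 2990 · 31.7 = 1.934 mm.
The walls impose strain ε = −(1.934)/2990 = -6.4668e-04; σ = Eε = 103000 · -6.4668e-04 = -66.61 MPa.

-66.6 MPa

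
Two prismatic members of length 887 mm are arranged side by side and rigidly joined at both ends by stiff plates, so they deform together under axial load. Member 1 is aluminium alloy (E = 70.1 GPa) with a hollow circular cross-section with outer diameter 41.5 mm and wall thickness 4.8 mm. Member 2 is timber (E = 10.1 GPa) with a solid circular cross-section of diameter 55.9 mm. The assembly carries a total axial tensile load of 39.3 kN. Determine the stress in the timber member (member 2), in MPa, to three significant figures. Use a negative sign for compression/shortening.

A_1 = 553.4 mm².
A_2 = 2454 mm².
Equal strain + equilibrium ⇒ each member carries load in proportion to AE: A₁E₁ = 38790000 N, A₂E₂ = 24790000 N, ΣAE = 63580000 N.
σ₂ = P·E₂/ΣAE = 39300·10100/63580000 = 6.243 MPa.

6.24 MPa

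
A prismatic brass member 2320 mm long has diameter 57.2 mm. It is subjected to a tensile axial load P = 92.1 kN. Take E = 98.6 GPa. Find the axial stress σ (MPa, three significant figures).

A = 2570 mm².
σ = N/A = 92100/2570 = 35.84 MPa.

35.8 MPa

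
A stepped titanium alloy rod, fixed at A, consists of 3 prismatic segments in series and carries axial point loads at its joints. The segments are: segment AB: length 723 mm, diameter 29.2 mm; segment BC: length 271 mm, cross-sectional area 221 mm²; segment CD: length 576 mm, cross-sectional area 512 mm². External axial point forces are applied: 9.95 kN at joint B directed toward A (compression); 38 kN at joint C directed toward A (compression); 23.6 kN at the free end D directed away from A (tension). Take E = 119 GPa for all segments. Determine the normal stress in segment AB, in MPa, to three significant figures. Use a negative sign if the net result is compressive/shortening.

-36.4 MPa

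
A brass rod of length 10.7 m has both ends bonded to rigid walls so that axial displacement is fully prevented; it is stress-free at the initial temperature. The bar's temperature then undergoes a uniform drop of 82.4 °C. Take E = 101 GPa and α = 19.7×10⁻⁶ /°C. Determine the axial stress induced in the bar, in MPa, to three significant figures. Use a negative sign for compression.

164 MPa

Free thermal expansion αLΔT = 19.7e-6 · 10700 · -82.4 = -17.37 mm.
The walls impose strain ε = −(-17.37)/10700 = 1.6233e-03; σ = Eε = 101000 · 1.6233e-03 = 164 MPa.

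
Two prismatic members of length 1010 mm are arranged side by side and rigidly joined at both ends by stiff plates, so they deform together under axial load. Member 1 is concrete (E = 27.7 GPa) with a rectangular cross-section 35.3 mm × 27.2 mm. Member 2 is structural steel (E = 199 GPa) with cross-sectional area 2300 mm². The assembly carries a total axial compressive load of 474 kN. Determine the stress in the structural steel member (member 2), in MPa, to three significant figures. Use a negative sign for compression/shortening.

A_1 = 960.2 mm².
Equal strain + equilibrium ⇒ each member carries load in proportion to AE: A₁E₁ = 26600000 N, A₂E₂ = 457700000 N, ΣAE = 484300000 N.
σ₂ = P·E₂/ΣAE = -474000·199000/484300000 = -194.8 MPa.

-195 MPa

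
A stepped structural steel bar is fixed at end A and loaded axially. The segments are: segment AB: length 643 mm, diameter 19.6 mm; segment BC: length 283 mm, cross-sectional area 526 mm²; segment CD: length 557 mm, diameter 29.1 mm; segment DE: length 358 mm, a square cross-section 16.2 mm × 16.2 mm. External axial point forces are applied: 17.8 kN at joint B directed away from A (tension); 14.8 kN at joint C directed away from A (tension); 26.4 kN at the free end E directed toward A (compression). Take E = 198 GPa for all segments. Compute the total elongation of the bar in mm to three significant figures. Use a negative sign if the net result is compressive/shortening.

Internal axial forces (sectioning from the free end, tension +): N_DE = -26.4 kN, N_CD = -26.4 kN, N_BC = -11.6 kN, N_AB = 6.2 kN.
A_AB = 301.7 mm².
A_CD = 665.1 mm².
A_DE = 262.4 mm².
δ_AB = 6200·643/(301.7·198000) = 0.06673 mm
δ_BC = -11600·283/(526·198000) = -0.03152 mm
δ_CD = -26400·557/(665.1·198000) = -0.1117 mm
δ_DE = -26400·358/(262.4·198000) = -0.1819 mm
δ = Σδ_i = -0.2583 mm.

-0.258 mm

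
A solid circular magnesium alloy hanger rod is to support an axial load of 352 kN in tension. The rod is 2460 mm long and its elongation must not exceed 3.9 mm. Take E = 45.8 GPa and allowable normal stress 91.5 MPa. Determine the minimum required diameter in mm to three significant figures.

78.6 mm

Required area A ≥ P/σ_allow = 352000/91.5 = 3847 mm².
For a solid circular section, d ≥ √(4A/π) = 69.99 mm.
Elongation limit: A ≥ PL/(Eδ_allow) = 352000·2460/(45800·3.9) = 4848 mm² ⇒ d ≥ 78.56 mm.
The elongation limit governs.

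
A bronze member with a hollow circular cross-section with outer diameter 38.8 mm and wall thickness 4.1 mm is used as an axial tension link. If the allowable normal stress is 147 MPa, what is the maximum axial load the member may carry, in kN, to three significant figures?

65.7 kN

A = 447 mm².
P_max = σ_allow · A = 147 · 447 = 65700 N = 65.7 kN.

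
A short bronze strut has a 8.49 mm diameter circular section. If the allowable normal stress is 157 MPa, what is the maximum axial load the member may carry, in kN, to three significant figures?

8.89 kN

A = 56.61 mm².
P_max = σ_allow · A = 157 · 56.61 = 8888 N = 8.888 kN.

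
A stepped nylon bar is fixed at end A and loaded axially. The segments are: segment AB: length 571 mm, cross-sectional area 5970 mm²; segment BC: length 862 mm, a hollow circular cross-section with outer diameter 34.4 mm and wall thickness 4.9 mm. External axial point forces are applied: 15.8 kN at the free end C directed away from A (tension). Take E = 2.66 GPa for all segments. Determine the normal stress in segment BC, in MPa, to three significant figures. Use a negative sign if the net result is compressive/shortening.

Internal axial forces (sectioning from the free end, tension +): N_BC = 15.8 kN, N_AB = 15.8 kN.
A_BC = 454.1 mm².
σ_BC = N_BC/A_BC = 15800/454.1 = 34.79 MPa.

34.8 MPa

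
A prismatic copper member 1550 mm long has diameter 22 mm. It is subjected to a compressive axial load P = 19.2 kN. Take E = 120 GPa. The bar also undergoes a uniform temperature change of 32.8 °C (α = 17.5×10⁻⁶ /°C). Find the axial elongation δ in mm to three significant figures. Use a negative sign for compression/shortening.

A = 380.1 mm².
δ_mech = NL/(AE) = -19200·1550/(380.1·120000) = -0.6524 mm.
δ_thermal = αLΔT = 17.5e-6·1550·32.8 = 0.8897 mm.
δ = δ_mech + δ_thermal = 0.2373 mm.

0.237 mm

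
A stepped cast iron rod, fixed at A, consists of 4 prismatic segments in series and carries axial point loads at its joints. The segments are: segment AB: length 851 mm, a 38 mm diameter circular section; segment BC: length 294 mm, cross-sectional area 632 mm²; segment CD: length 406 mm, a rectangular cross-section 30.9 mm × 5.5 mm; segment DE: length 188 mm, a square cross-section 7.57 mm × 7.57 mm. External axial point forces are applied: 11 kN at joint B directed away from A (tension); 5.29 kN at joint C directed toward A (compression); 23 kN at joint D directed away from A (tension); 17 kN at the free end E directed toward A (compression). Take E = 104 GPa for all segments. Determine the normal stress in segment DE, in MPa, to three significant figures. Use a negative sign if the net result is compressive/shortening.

Internal axial forces (sectioning from the free end, tension +): N_DE = -17 kN, N_CD = 6 kN, N_BC = 0.71 kN, N_AB = 11.71 kN.
A_DE = 57.3 mm².
σ_DE = N_DE/A_DE = -17000/57.3 = -296.7 MPa.

-297 MPa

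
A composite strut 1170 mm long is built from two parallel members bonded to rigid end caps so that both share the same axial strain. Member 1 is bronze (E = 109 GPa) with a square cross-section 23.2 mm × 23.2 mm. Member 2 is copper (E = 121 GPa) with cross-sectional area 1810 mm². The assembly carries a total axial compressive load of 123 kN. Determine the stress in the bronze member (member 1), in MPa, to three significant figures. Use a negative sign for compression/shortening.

-48.3 MPa

A_1 = 538.2 mm².
Equal strain + equilibrium ⇒ each member carries load in proportion to AE: A₁E₁ = 58670000 N, A₂E₂ = 219000000 N, ΣAE = 277700000 N.
σ₁ = P·E₁/ΣAE = -123000·109000/277700000 = -48.28 MPa.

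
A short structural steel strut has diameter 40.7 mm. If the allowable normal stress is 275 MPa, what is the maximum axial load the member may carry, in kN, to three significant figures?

358 kN

A = 1301 mm².
P_max = σ_allow · A = 275 · 1301 = 357800 N = 357.8 kN.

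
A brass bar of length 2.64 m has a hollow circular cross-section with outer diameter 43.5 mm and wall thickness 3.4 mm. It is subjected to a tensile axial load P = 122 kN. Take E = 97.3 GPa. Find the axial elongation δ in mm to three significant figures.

7.73 mm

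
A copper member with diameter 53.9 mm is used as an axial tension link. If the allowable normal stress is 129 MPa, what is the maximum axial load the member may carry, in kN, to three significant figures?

A = 2282 mm².
P_max = σ_allow · A = 129 · 2282 = 294300 N = 294.3 kN.

294 kN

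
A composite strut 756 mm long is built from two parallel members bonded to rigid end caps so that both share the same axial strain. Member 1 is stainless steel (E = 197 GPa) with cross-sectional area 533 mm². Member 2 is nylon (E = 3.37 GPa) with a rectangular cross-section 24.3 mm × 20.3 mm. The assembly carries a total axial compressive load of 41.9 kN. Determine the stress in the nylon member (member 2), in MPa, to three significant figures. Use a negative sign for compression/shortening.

A_2 = 493.3 mm².
Equal strain + equilibrium ⇒ each member carries load in proportion to AE: A₁E₁ = 105000000 N, A₂E₂ = 1662000 N, ΣAE = 106700000 N.
σ₂ = P·E₂/ΣAE = -41900·3370/106700000 = -1.324 MPa.

-1.32 MPa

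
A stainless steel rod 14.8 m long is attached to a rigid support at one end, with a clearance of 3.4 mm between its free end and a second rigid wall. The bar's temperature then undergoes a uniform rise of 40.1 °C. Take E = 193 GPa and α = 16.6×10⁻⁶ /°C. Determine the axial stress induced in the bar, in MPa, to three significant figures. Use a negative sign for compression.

Free thermal expansion αLΔT = 16.6e-6 · 14800 · 40.1 = 9.852 mm.
The walls engage after the gap closes; constrained expansion = 9.852 − 3.4 = 6.452 mm.
The walls impose strain ε = −(6.452)/14800 = -4.3593e-04; σ = Eε = 193000 · -4.3593e-04 = -84.13 MPa.

-84.1 MPa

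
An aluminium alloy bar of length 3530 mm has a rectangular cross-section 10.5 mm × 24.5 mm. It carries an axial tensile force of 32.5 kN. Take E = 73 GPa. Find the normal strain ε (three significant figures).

A = 257.2 mm².
σ = N/A = 126.3 MPa; ε = σ/E = 126.3/73000 = 1.731e-03.

0.00173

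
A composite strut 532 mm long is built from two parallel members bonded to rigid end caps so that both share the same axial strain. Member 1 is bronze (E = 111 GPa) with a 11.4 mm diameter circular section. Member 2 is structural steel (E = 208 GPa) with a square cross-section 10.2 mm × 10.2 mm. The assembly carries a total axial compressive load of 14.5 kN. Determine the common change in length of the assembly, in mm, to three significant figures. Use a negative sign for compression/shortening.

-0.234 mm

A_1 = 102.1 mm².
A_2 = 104 mm².
Equal strain + equilibrium ⇒ each member carries load in proportion to AE: A₁E₁ = 11330000 N, A₂E₂ = 21640000 N, ΣAE = 32970000 N.
δ = PL/ΣAE = -14500·532/32970000 = -0.234 mm.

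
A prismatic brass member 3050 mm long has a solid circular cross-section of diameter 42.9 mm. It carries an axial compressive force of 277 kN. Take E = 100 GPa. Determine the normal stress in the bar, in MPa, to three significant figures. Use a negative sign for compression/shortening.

A = 1445 mm².
σ = N/A = -277000/1445 = -191.6 MPa.

-192 MPa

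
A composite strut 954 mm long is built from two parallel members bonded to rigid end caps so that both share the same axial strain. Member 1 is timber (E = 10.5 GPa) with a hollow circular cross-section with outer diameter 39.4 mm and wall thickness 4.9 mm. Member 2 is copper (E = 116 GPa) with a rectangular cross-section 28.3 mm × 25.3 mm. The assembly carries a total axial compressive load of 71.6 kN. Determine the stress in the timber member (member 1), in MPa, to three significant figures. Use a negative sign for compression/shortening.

A_1 = 531.1 mm².
A_2 = 716 mm².
Equal strain + equilibrium ⇒ each member carries load in proportion to AE: A₁E₁ = 5576000 N, A₂E₂ = 83050000 N, ΣAE = 88630000 N.
σ₁ = P·E₁/ΣAE = -71600·10500/88630000 = -8.482 MPa.

-8.48 MPa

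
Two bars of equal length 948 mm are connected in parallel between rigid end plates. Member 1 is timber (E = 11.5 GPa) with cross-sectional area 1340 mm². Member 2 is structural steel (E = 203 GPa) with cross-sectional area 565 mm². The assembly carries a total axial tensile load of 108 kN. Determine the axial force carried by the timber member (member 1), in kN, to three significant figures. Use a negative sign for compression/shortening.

12.8 kN

Equal strain + equilibrium ⇒ each member carries load in proportion to AE: A₁E₁ = 15410000 N, A₂E₂ = 114700000 N, ΣAE = 130100000 N.
F₁ = P·A₁E₁/ΣAE = 108000·15410000/130100000 = 12790 N.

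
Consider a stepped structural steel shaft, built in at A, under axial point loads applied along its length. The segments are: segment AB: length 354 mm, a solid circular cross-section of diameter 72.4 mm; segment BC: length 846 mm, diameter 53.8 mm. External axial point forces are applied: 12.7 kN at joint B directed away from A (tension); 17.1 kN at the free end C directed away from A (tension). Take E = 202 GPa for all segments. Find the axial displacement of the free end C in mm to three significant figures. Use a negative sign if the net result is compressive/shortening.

Internal axial forces (sectioning from the free end, tension +): N_BC = 17.1 kN, N_AB = 29.8 kN.
A_AB = 4117 mm².
A_BC = 2273 mm².
δ_AB = 29800·354/(4117·202000) = 0.01269 mm
δ_BC = 17100·846/(2273·202000) = 0.0315 mm
δ = Σδ_i = 0.04419 mm.

0.0442 mm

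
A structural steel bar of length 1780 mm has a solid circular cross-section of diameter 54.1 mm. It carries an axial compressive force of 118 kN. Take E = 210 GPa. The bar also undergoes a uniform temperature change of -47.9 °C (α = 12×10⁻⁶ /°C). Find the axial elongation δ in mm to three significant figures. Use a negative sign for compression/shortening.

A = 2299 mm².
δ_mech = NL/(AE) = -118000·1780/(2299·210000) = -0.4351 mm.
δ_thermal = αLΔT = 12e-6·1780·-47.9 = -1.023 mm.
δ = δ_mech + δ_thermal = -1.458 mm.

-1.46 mm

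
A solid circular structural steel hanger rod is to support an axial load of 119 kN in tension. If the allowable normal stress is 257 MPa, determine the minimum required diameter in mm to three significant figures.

Required area A ≥ P/σ_allow = 119000/257 = 463 mm².
For a solid circular section, d ≥ √(4A/π) = 24.28 mm.

24.3 mm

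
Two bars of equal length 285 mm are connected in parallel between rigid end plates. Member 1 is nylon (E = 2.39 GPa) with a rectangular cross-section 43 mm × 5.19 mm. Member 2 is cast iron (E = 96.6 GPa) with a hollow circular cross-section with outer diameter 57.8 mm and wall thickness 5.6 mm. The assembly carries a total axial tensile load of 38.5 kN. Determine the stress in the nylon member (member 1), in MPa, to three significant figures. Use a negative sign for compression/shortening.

1.03 MPa

A_1 = 223.2 mm².
A_2 = 918.4 mm².
Equal strain + equilibrium ⇒ each member carries load in proportion to AE: A₁E₁ = 533400 N, A₂E₂ = 88710000 N, ΣAE = 89250000 N.
σ₁ = P·E₁/ΣAE = 38500·2390/89250000 = 1.031 MPa.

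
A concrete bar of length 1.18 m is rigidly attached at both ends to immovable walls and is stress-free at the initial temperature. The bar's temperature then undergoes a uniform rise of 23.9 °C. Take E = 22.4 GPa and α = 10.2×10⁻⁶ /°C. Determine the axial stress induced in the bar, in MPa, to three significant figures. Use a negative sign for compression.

Free thermal expansion αLΔT = 10.2e-6 · 1180 · 23.9 = 0.2877 mm.
The walls impose strain ε = −(0.2877)/1180 = -2.4378e-04; σ = Eε = 22400 · -2.4378e-04 = -5.461 MPa.

-5.46 MPa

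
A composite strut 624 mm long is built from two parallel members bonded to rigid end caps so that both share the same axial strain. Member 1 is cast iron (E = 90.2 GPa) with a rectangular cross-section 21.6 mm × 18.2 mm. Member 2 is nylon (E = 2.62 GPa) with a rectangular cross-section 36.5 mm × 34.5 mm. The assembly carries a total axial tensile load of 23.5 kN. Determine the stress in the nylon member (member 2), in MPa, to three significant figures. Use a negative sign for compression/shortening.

1.59 MPa

A_1 = 393.1 mm².
A_2 = 1259 mm².
Equal strain + equilibrium ⇒ each member carries load in proportion to AE: A₁E₁ = 35460000 N, A₂E₂ = 3299000 N, ΣAE = 38760000 N.
σ₂ = P·E₂/ΣAE = 23500·2620/38760000 = 1.589 MPa.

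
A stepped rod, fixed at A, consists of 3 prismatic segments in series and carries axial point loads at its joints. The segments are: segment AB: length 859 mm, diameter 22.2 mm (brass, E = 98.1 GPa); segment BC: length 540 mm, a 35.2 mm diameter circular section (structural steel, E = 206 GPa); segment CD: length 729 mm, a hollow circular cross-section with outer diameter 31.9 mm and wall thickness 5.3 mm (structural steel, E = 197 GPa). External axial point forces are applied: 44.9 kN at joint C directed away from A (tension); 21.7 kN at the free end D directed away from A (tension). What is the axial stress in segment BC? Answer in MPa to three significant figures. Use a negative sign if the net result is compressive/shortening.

Internal axial forces (sectioning from the free end, tension +): N_CD = 21.7 kN, N_BC = 66.6 kN, N_AB = 66.6 kN.
A_BC = 973.1 mm².
σ_BC = N_BC/A_BC = 66600/973.1 = 68.44 MPa.

68.4 MPa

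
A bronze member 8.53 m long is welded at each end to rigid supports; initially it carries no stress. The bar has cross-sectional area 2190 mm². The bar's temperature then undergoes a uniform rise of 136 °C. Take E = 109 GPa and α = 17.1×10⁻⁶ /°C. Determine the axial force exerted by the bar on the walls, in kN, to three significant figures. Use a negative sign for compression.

-555 kN

Free thermal expansion αLΔT = 17.1e-6 · 8530 · 136 = 19.84 mm.
The walls impose strain ε = −(19.84)/8530 = -2.3256e-03; σ = Eε = 109000 · -2.3256e-03 = -253.5 MPa.
Wall reaction R = σ·A = -253.5·2190 = -555100 N = -555.1 kN.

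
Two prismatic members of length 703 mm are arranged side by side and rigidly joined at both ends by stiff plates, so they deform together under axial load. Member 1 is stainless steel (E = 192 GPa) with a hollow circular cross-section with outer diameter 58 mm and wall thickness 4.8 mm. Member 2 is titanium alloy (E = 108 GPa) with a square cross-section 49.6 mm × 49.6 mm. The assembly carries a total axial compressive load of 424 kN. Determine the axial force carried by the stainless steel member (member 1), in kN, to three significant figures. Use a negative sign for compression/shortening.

A_1 = 802.2 mm².
A_2 = 2460 mm².
Equal strain + equilibrium ⇒ each member carries load in proportion to AE: A₁E₁ = 154000000 N, A₂E₂ = 265700000 N, ΣAE = 419700000 N.
F₁ = P·A₁E₁/ΣAE = -424000·154000000/419700000 = -155600 N.

-156 kN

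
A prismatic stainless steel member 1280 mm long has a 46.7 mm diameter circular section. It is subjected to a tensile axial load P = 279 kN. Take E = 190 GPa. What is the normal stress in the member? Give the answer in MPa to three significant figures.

A = 1713 mm².
σ = N/A = 279000/1713 = 162.9 MPa.

163 MPa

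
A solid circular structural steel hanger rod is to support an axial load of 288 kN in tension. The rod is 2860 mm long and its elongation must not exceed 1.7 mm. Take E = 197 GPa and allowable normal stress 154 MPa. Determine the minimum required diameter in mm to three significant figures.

56.0 mm

Required area A ≥ P/σ_allow = 288000/154 = 1870 mm².
For a solid circular section, d ≥ √(4A/π) = 48.8 mm.
Elongation limit: A ≥ PL/(Eδ_allow) = 288000·2860/(197000·1.7) = 2459 mm² ⇒ d ≥ 55.96 mm.
The elongation limit governs.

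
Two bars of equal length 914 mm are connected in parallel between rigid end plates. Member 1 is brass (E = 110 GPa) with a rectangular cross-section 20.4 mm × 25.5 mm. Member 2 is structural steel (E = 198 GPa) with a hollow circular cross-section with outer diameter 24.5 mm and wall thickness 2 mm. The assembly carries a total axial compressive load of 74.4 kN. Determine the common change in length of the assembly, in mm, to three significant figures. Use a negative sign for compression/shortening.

-0.798 mm

A_1 = 520.2 mm².
A_2 = 141.4 mm².
Equal strain + equilibrium ⇒ each member carries load in proportion to AE: A₁E₁ = 57220000 N, A₂E₂ = 27990000 N, ΣAE = 85210000 N.
δ = PL/ΣAE = -74400·914/85210000 = -0.798 mm.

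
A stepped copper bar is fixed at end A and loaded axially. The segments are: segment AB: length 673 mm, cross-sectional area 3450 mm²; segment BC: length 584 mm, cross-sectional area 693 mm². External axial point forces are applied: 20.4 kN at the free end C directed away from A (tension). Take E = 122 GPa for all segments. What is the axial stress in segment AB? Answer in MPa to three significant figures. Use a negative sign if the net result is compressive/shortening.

Internal axial forces (sectioning from the free end, tension +): N_BC = 20.4 kN, N_AB = 20.4 kN.
σ_AB = N_AB/A_AB = 20400/3450 = 5.913 MPa.

5.91 MPa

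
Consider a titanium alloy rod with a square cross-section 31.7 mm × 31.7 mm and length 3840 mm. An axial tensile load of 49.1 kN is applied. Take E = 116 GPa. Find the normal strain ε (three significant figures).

4.21e-04

A = 1005 mm².
σ = N/A = 48.86 MPa; ε = σ/E = 48.86/116000 = 4.212e-04.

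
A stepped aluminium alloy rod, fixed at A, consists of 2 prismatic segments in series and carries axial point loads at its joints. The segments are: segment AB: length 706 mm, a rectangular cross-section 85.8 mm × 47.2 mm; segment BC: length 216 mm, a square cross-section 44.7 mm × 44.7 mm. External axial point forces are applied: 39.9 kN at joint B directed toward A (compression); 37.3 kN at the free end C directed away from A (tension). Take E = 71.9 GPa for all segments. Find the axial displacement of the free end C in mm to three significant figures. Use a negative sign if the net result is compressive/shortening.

0.0498 mm

Internal axial forces (sectioning from the free end, tension +): N_BC = 37.3 kN, N_AB = -2.6 kN.
A_AB = 4050 mm².
A_BC = 1998 mm².
δ_AB = -2600·706/(4050·71900) = -0.006304 mm
δ_BC = 37300·216/(1998·71900) = 0.05608 mm
δ = Σδ_i = 0.04978 mm.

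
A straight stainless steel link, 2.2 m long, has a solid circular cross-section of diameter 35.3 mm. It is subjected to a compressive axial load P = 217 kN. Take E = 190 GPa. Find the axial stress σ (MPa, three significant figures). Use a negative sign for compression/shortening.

-222 MPa

A = 978.7 mm².
σ = N/A = -217000/978.7 = -221.7 MPa.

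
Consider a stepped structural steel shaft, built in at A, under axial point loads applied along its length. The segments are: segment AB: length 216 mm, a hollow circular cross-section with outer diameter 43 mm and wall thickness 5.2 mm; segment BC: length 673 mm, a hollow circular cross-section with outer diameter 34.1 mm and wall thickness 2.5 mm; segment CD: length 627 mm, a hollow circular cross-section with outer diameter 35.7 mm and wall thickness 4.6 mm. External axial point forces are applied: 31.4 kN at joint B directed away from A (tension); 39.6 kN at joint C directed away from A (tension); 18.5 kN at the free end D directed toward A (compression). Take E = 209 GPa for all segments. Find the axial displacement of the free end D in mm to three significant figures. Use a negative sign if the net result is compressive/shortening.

0.238 mm

Internal axial forces (sectioning from the free end, tension +): N_CD = -18.5 kN, N_BC = 21.1 kN, N_AB = 52.5 kN.
A_AB = 617.5 mm².
A_BC = 248.2 mm².
A_CD = 449.4 mm².
δ_AB = 52500·216/(617.5·209000) = 0.08787 mm
δ_BC = 21100·673/(248.2·209000) = 0.2738 mm
δ_CD = -18500·627/(449.4·209000) = -0.1235 mm
δ = Σδ_i = 0.2381 mm.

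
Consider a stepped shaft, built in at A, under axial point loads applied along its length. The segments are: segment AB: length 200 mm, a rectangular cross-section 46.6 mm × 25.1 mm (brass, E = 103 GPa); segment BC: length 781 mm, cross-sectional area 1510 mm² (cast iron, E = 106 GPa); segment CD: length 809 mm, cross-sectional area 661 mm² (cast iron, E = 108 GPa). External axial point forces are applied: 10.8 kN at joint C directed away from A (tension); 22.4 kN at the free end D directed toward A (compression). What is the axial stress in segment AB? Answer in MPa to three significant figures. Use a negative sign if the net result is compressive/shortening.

Internal axial forces (sectioning from the free end, tension +): N_CD = -22.4 kN, N_BC = -11.6 kN, N_AB = -11.6 kN.
A_AB = 1170 mm².
σ_AB = N_AB/A_AB = -11600/1170 = -9.917 MPa.

-9.92 MPa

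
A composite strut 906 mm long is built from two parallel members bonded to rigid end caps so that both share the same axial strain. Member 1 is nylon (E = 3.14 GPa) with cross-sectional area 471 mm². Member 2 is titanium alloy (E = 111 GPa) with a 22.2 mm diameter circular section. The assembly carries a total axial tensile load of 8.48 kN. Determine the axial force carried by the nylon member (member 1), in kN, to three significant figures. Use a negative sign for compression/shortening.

0.282 kN

A_2 = 387.1 mm².
Equal strain + equilibrium ⇒ each member carries load in proportion to AE: A₁E₁ = 1479000 N, A₂E₂ = 42970000 N, ΣAE = 44440000 N.
F₁ = P·A₁E₁/ΣAE = 8480·1479000/44440000 = 282.2 N.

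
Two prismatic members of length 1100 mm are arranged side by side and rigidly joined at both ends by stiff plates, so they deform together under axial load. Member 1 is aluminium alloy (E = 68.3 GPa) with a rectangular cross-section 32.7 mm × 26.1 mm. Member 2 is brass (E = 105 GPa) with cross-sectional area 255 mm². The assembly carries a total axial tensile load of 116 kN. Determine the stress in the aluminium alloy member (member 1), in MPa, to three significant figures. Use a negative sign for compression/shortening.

93.1 MPa

A_1 = 853.5 mm².
Equal strain + equilibrium ⇒ each member carries load in proportion to AE: A₁E₁ = 58290000 N, A₂E₂ = 26780000 N, ΣAE = 85070000 N.
σ₁ = P·E₁/ΣAE = 116000·68300/85070000 = 93.14 MPa.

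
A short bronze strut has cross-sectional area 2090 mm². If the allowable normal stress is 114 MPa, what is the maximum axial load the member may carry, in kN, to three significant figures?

238 kN

P_max = σ_allow · A = 114 · 2090 = 238300 N = 238.3 kN.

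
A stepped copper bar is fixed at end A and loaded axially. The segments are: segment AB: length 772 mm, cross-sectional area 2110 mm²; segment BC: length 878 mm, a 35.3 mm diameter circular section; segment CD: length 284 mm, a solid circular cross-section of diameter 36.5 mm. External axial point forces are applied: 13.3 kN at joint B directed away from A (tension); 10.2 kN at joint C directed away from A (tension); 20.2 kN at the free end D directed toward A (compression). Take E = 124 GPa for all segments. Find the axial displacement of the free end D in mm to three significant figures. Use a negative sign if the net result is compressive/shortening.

-0.107 mm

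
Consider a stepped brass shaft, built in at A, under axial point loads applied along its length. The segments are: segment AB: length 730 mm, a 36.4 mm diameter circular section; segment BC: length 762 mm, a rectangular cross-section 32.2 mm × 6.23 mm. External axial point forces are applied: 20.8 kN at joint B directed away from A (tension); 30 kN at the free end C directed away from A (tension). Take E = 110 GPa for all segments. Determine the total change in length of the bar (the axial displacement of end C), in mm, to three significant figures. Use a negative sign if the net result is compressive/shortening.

1.36 mm

Internal axial forces (sectioning from the free end, tension +): N_BC = 30 kN, N_AB = 50.8 kN.
A_AB = 1041 mm².
A_BC = 200.6 mm².
δ_AB = 50800·730/(1041·110000) = 0.324 mm
δ_BC = 30000·762/(200.6·110000) = 1.036 mm
δ = Σδ_i = 1.36 mm.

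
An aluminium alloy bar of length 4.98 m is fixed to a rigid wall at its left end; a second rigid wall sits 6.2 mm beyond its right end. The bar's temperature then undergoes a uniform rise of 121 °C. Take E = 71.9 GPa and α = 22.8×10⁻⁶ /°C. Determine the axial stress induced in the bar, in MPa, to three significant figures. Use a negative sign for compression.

-109 MPa

Free thermal expansion αLΔT = 22.8e-6 · 4980 · 121 = 13.74 mm.
The walls engage after the gap closes; constrained expansion = 13.74 − 6.2 = 7.539 mm.
The walls impose strain ε = −(7.539)/4980 = -1.5138e-03; σ = Eε = 71900 · -1.5138e-03 = -108.8 MPa.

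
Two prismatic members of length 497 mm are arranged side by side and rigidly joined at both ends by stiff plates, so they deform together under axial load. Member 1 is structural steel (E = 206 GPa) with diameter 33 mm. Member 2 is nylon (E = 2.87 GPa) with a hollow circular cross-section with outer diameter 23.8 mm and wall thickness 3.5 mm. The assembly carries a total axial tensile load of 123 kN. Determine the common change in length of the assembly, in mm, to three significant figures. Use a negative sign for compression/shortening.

0.346 mm

A_1 = 855.3 mm².
A_2 = 223.2 mm².
Equal strain + equilibrium ⇒ each member carries load in proportion to AE: A₁E₁ = 176200000 N, A₂E₂ = 640600 N, ΣAE = 176800000 N.
δ = PL/ΣAE = 123000·497/176800000 = 0.3457 mm.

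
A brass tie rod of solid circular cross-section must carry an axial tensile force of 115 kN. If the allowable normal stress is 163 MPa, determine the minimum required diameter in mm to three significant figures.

Required area A ≥ P/σ_allow = 115000/163 = 705.5 mm².
For a solid circular section, d ≥ √(4A/π) = 29.97 mm.

30.0 mm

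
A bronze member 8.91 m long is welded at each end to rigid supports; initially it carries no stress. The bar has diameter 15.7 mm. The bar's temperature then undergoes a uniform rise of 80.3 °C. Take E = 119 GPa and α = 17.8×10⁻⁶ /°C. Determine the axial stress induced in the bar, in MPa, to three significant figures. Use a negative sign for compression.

-170 MPa

Free thermal expansion αLΔT = 17.8e-6 · 8910 · 80.3 = 12.74 mm.
The walls impose strain ε = −(12.74)/8910 = -1.4293e-03; σ = Eε = 119000 · -1.4293e-03 = -170.1 MPa.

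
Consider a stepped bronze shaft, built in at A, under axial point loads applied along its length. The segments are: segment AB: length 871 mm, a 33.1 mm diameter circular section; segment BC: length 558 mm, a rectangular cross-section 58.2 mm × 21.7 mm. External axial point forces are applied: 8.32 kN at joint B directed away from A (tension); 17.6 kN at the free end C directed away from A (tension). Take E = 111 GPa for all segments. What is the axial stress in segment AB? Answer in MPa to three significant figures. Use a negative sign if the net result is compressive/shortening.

30.1 MPa

Internal axial forces (sectioning from the free end, tension +): N_BC = 17.6 kN, N_AB = 25.92 kN.
A_AB = 860.5 mm².
σ_AB = N_AB/A_AB = 25920/860.5 = 30.12 MPa.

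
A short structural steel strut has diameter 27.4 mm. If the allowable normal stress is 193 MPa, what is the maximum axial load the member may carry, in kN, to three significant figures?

A = 589.6 mm².
P_max = σ_allow · A = 193 · 589.6 = 113800 N = 113.8 kN.

114 kN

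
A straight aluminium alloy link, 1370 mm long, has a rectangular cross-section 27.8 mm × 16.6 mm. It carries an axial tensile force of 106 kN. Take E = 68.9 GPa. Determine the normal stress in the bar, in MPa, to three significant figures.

A = 461.5 mm².
σ = N/A = 106000/461.5 = 229.7 MPa.

230 MPa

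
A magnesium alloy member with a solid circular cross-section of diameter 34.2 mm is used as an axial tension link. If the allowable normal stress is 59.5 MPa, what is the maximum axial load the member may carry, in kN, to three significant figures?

A = 918.6 mm².
P_max = σ_allow · A = 59.5 · 918.6 = 54660 N = 54.66 kN.

54.7 kN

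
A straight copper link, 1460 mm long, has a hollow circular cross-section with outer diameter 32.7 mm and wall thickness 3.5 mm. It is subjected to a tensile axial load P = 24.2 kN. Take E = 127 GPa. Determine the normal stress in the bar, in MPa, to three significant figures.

75.4 MPa

A = 321.1 mm².
σ = N/A = 24200/321.1 = 75.37 MPa.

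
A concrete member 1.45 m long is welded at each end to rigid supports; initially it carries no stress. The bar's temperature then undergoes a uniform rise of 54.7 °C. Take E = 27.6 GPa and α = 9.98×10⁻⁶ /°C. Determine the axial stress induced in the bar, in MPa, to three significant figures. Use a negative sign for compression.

-15.1 MPa

Free thermal expansion αLΔT = 9.98e-6 · 1450 · 54.7 = 0.7916 mm.
The walls impose strain ε = −(0.7916)/1450 = -5.4591e-04; σ = Eε = 27600 · -5.4591e-04 = -15.07 MPa.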